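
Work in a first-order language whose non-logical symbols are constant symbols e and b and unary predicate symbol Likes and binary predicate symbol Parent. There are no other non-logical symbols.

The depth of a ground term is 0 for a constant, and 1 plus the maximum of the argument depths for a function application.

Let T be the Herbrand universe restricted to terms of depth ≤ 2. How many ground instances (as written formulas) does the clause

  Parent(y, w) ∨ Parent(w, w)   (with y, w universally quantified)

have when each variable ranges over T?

Ground terms of depth ≤ 2:
  With no function symbols every ground term is a constant, so there are exactly 2 ground terms at every depth bound.
  N_0 = 2
  N_1 = 2
  N_2 = 2
  Explicitly: e, b.
So there are 2 ground terms available for substitution.
Each of y, w ranges independently over the available ground terms, and distinct assignments produce distinct instances.
Number of ground instances = 2^2 = 4.

4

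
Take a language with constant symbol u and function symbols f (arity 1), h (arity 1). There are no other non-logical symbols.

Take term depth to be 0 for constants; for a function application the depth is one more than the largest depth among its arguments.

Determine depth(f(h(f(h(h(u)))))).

5

depth(h(u)) = 1 + depth(u) = 1 + 0 = 1
depth(h(h(u))) = 1 + depth(h(u)) = 1 + 1 = 2
depth(f(h(h(u)))) = 1 + depth(h(h(u))) = 1 + 2 = 3
depth(h(f(h(h(u))))) = 1 + depth(f(h(h(u)))) = 1 + 3 = 4
depth(f(h(f(h(h(u)))))) = 1 + depth(h(f(h(h(u))))) = 1 + 4 = 5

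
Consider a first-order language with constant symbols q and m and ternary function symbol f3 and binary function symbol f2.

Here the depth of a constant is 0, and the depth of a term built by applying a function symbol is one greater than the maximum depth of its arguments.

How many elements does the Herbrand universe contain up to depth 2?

2942

Write N_k for the number of ground terms of depth ≤ k. A term of depth ≤ k is either a constant or a function symbol applied to arguments of depth ≤ k−1, so N_k = 2 + N_{k-1}^3 + N_{k-1}^2.
N_0 = 2
N_1 = 2 + 2^3 + 2^2 = 14
N_2 = 2 + 14^3 + 14^2 = 2942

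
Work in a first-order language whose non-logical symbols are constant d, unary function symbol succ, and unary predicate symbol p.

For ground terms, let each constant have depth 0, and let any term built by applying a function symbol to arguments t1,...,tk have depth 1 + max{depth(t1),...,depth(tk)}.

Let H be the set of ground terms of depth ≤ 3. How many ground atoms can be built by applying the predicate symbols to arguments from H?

First count ground terms of depth ≤ 3.
If N_k denotes the number of depth-≤k ground terms, the 1 constant gives N_0 = 1, and each function symbol of arity r contributes N_{k-1}^r new terms at level k: N_k = 1 + N_{k-1}.
N_0 = 1
N_1 = 1 + 1 = 2
N_2 = 1 + 2 = 3
N_3 = 1 + 3 = 4
Explicitly: d, succ(d), succ(succ(d)), succ(succ(succ(d))).
So |H| = 4.
Each predicate of arity r yields |H|^r ground atoms (one per choice of an r-tuple from H):
  p: 4
Total ground atoms: 4.

4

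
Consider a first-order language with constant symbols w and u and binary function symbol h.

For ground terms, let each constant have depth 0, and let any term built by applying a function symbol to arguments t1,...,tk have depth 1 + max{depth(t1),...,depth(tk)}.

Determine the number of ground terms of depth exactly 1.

4

If N_k denotes the number of depth-≤k ground terms, the 2 constants give N_0 = 2, and each function symbol of arity r contributes N_{k-1}^r new terms at level k: N_k = 2 + N_{k-1}^2.
N_0 = 2
N_1 = 2 + 2^2 = 6
Terms of depth exactly 1: N_1 − N_0 = 6 − 2 = 4.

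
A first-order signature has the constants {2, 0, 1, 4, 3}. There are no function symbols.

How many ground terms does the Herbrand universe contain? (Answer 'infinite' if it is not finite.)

5

There are no function symbols, so every ground term is one of the 5 constants.
The Herbrand universe is {2, 0, 1, 4, 3}, which is finite with 5 elements.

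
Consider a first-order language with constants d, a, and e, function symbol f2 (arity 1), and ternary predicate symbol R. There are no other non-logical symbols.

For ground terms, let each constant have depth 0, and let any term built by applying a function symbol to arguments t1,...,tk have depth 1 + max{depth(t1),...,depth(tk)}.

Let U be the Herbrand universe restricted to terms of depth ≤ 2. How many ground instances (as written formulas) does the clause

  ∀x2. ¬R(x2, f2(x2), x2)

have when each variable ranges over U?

9

Ground terms of depth ≤ 2:
  Let N_k count ground terms of depth at most k. Each non-constant term of depth ≤ k is some function symbol applied to depth-≤(k−1) arguments, giving N_k = 3 + N_{k-1}.
  N_0 = 3
  N_1 = 3 + 3 = 6
  N_2 = 3 + 6 = 9
So there are 9 ground terms available for substitution.
The clause has 1 distinct variable (x2), which appears in the body. In the free term algebra distinct substitutions yield syntactically distinct ground instances.
Number of ground instances = 9.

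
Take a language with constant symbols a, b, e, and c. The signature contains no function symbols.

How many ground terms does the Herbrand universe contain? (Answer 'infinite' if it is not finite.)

There are no function symbols, so every ground term is one of the 4 constants.
The Herbrand universe is {a, b, e, c}, which is finite with 4 elements.

4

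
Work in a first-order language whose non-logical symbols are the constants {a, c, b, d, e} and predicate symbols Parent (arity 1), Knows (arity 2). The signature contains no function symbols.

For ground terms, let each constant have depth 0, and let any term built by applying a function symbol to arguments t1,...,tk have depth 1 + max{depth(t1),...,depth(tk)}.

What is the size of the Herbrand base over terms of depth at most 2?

30

First count ground terms of depth ≤ 2.
With no function symbols every ground term is a constant, so there are exactly 5 ground terms at every depth bound.
N_0 = 5
N_1 = 5
N_2 = 5
Explicitly: a, c, b, d, e.
So |H| = 5.
A ground atom is a predicate applied to a tuple of terms from H, so the count is the sum over predicates of |H|^arity:
  Parent: 5;  Knows: 5^2 = 25
Total ground atoms: 5 + 25 = 30.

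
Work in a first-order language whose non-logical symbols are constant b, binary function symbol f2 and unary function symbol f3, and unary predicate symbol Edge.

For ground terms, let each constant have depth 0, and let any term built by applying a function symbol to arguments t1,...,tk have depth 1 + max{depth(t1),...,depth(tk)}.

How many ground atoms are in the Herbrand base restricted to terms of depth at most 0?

First count ground terms of depth ≤ 0.
Let N_k count ground terms of depth at most k. Each non-constant term of depth ≤ k is some function symbol applied to depth-≤(k−1) arguments, giving N_k = 1 + N_{k-1}^2 + N_{k-1}.
N_0 = 1
Explicitly: b.
So |H| = 1.
A ground atom is a predicate applied to a tuple of terms from H, so the count is the sum over predicates of |H|^arity:
  Edge: 1
Total ground atoms: 1.

1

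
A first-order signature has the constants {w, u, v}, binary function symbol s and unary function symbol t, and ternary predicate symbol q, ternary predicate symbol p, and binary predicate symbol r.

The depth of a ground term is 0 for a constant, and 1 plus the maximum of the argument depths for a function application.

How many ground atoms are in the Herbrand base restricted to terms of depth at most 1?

6975

First count ground terms of depth ≤ 1.
Count level by level. With function symbols s/2, t/1, the terms of depth ≤ k are the 3 constants together with each function applied to depth-≤(k−1) tuples, so N_k = 3 + N_{k-1}^2 + N_{k-1}.
N_0 = 3
N_1 = 3 + 3^2 + 3 = 15
So |H| = 15.
Ground atoms are formed by filling each argument slot of a predicate with a term from H, so an r-ary predicate gives |H|^r atoms:
  q: 15^3 = 3375;  p: 15^3 = 3375;  r: 15^2 = 225
Total ground atoms: 3375 + 3375 + 225 = 6975.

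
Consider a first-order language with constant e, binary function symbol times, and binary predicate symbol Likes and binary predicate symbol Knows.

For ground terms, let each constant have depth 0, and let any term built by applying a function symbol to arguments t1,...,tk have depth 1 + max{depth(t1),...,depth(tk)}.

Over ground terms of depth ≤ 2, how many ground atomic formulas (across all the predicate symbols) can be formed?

50

First count ground terms of depth ≤ 2.
Let N_k count ground terms of depth at most k. Each non-constant term of depth ≤ k is some function symbol applied to depth-≤(k−1) arguments, giving N_k = 1 + N_{k-1}^2.
N_0 = 1
N_1 = 1 + 1^2 = 2
N_2 = 1 + 2^2 = 5
Explicitly: e, times(e, e), times(e, times(e, e)), times(times(e, e), e), times(times(e, e), times(e, e)).
So |H| = 5.
For each predicate symbol, the number of ground atoms is |H| raised to its arity; summing:
  Likes: 5^2 = 25;  Knows: 5^2 = 25
Total ground atoms: 25 + 25 = 50.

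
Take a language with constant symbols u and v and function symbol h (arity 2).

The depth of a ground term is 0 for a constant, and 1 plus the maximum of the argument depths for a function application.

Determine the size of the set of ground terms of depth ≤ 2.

38

Count level by level. With function symbols h/2, the terms of depth ≤ k are the 2 constants together with each function applied to depth-≤(k−1) tuples, so N_k = 2 + N_{k-1}^2.
N_0 = 2
N_1 = 2 + 2^2 = 6
N_2 = 2 + 6^2 = 38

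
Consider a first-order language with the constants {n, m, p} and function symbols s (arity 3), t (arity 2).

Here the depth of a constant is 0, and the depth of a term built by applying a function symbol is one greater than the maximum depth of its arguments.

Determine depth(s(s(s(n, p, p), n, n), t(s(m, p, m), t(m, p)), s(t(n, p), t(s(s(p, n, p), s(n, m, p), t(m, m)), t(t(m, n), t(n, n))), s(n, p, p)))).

depth(s(n, p, p)) = 1 + max(0, 0, 0) = 1
depth(s(s(n, p, p), n, n)) = 1 + max(1, 0, 0) = 2
depth(s(m, p, m)) = 1 + max(0, 0, 0) = 1
depth(t(m, p)) = 1 + max(0, 0) = 1
depth(t(s(m, p, m), t(m, p))) = 1 + max(1, 1) = 2
depth(t(n, p)) = 1 + max(0, 0) = 1
depth(s(p, n, p)) = 1 + max(0, 0, 0) = 1
depth(s(n, m, p)) = 1 + max(0, 0, 0) = 1
depth(t(m, m)) = 1 + max(0, 0) = 1
depth(s(s(p, n, p), s(n, m, p), t(m, m))) = 1 + max(1, 1, 1) = 2
depth(t(m, n)) = 1 + max(0, 0) = 1
depth(t(n, n)) = 1 + max(0, 0) = 1
depth(t(t(m, n), t(n, n))) = 1 + max(1, 1) = 2
depth(t(s(s(p, n, p), s(n, m, p), t(m, m)), t(t(m, n), t(n, n)))) = 1 + max(2, 2) = 3
depth(s(t(n, p), t(s(s(p, n, p), s(n, m, p), t(m, m)), t(t(m, n), t(n, n))), s(n, p, p))) = 1 + max(1, 3, 1) = 4
depth(s(s(s(n, p, p), n, n), t(s(m, p, m), t(m, p)), s(t(n, p), t(s(s(p, n, p), s(n, m, p), t(m, m)), t(t(m, n), t(n, n))), s(n, p, p)))) = 1 + max(2, 2, 4) = 5

5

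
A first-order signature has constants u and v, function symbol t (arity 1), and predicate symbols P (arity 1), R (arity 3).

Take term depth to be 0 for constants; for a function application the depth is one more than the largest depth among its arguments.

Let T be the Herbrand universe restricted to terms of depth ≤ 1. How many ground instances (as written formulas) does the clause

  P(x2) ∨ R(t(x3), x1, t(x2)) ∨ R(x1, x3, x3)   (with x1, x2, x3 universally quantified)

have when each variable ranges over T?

64

Ground terms of depth ≤ 1:
  Let N_k = |{terms of depth ≤ k}|. Then N_0 = 2 and N_k = 2 + N_{k-1} for k ≥ 1 (one summand per function symbol, arity giving the exponent).
  N_0 = 2
  N_1 = 2 + 2 = 4
  Explicitly: u, v, t(u), t(v).
So there are 4 ground terms available for substitution.
The clause has 3 distinct variables (x1, x2, x3), each appearing in the body. In the free term algebra distinct substitutions yield syntactically distinct ground instances.
Number of ground instances = 4^3 = 64.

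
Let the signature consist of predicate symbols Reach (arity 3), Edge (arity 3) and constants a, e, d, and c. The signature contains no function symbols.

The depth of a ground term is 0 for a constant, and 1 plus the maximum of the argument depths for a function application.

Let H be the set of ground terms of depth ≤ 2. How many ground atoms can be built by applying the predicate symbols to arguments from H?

First count ground terms of depth ≤ 2.
With no function symbols every ground term is a constant, so there are exactly 4 ground terms at every depth bound.
N_0 = 4
N_1 = 4
N_2 = 4
So |H| = 4.
A ground atom is a predicate applied to a tuple of terms from H, so the count is the sum over predicates of |H|^arity:
  Reach: 4^3 = 64;  Edge: 4^3 = 64
Total ground atoms: 64 + 64 = 128.

128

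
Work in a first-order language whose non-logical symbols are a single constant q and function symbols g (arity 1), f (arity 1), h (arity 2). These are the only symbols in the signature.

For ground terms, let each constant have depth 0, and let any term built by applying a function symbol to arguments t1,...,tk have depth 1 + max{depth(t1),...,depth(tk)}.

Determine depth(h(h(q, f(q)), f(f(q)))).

depth(f(q)) = 1 + depth(q) = 1 + 0 = 1
depth(h(q, f(q))) = 1 + max(0, 1) = 2
depth(f(f(q))) = 1 + depth(f(q)) = 1 + 1 = 2
depth(h(h(q, f(q)), f(f(q)))) = 1 + max(2, 2) = 3

3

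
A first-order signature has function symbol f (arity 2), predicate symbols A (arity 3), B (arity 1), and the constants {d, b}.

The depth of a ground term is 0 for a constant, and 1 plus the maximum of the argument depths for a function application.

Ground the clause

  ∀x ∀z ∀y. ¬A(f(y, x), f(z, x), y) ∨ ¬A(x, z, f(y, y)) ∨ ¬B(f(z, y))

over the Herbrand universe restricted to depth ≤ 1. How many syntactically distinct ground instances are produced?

216

Ground terms of depth ≤ 1:
  Let N_k = |{terms of depth ≤ k}|. Then N_0 = 2 and N_k = 2 + N_{k-1}^2 for k ≥ 1 (one summand per function symbol, arity giving the exponent).
  N_0 = 2
  N_1 = 2 + 2^2 = 6
  Explicitly: d, b, f(d, d), f(d, b), f(b, d), f(b, b).
So there are 6 ground terms available for substitution.
Each of x, z, y ranges independently over the available ground terms, and distinct assignments produce distinct instances.
Number of ground instances = 6^3 = 216.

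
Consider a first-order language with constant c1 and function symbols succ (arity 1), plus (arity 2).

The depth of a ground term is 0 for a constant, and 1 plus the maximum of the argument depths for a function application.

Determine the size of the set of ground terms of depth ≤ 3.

Count level by level. With function symbols succ/1, plus/2, the terms of depth ≤ k are the 1 constant together with each function applied to depth-≤(k−1) tuples, so N_k = 1 + N_{k-1} + N_{k-1}^2.
N_0 = 1
N_1 = 1 + 1 + 1^2 = 3
N_2 = 1 + 3 + 3^2 = 13
N_3 = 1 + 13 + 13^2 = 183

183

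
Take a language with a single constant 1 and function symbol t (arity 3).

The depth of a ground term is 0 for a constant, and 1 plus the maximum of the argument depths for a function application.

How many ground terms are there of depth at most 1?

Count level by level. With function symbols t/3, the terms of depth ≤ k are the 1 constant together with each function applied to depth-≤(k−1) tuples, so N_k = 1 + N_{k-1}^3.
N_0 = 1
N_1 = 1 + 1^3 = 2

2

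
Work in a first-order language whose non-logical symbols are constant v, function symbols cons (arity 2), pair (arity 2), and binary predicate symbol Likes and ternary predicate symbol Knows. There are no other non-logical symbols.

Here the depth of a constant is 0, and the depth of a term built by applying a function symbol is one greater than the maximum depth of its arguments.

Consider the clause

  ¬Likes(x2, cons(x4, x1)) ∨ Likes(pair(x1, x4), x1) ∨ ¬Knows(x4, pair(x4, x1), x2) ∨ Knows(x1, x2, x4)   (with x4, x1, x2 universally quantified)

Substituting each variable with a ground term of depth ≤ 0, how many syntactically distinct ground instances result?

Ground terms of depth ≤ 0:
  Let N_k count ground terms of depth at most k. Each non-constant term of depth ≤ k is some function symbol applied to depth-≤(k−1) arguments, giving N_k = 1 + N_{k-1}^2 + N_{k-1}^2.
  N_0 = 1
So there is exactly 1 ground term available for substitution.
The body mentions every one of the 3 quantified variables; since ground terms form a free algebra, no two substitutions collapse to the same formula.
Number of ground instances = 1^3 = 1.

1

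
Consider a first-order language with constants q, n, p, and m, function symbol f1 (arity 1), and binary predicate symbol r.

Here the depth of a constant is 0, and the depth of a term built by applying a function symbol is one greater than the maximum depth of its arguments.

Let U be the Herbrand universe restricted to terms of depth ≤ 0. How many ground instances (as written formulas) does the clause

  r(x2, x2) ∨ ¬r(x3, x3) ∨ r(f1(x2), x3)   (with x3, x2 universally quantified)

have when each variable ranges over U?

16

Ground terms of depth ≤ 0:
  Write N_k for the number of ground terms of depth ≤ k. A term of depth ≤ k is either a constant or a function symbol applied to arguments of depth ≤ k−1, so N_k = 4 + N_{k-1}.
  N_0 = 4
  Explicitly: q, n, p, m.
So there are 4 ground terms available for substitution.
The clause has 2 distinct variables (x3, x2), each appearing in the body. In the free term algebra distinct substitutions yield syntactically distinct ground instances.
Number of ground instances = 4^2 = 16.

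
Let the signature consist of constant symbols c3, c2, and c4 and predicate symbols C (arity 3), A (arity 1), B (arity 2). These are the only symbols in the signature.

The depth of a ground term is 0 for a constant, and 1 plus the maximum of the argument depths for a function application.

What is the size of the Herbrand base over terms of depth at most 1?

First count ground terms of depth ≤ 1.
With no function symbols every ground term is a constant, so there are exactly 3 ground terms at every depth bound.
N_0 = 3
N_1 = 3
So |H| = 3.
Each predicate of arity r yields |H|^r ground atoms (one per choice of an r-tuple from H):
  C: 3^3 = 27;  A: 3;  B: 3^2 = 9
Total ground atoms: 27 + 3 + 9 = 39.

39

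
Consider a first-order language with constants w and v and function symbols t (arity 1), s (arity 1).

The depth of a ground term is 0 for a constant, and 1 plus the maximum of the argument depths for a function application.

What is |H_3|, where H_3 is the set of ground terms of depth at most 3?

If N_k denotes the number of depth-≤k ground terms, the 2 constants give N_0 = 2, and each function symbol of arity r contributes N_{k-1}^r new terms at level k: N_k = 2 + N_{k-1} + N_{k-1}.
N_0 = 2
N_1 = 2 + 2 + 2 = 6
N_2 = 2 + 6 + 6 = 14
N_3 = 2 + 14 + 14 = 30

30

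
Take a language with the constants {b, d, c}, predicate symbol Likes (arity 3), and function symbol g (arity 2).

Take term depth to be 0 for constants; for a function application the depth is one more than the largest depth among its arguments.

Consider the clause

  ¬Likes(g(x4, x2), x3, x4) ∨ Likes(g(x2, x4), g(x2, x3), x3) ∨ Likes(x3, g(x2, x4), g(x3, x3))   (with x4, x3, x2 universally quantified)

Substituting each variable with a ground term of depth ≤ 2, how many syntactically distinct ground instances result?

Ground terms of depth ≤ 2:
  Count level by level. With function symbols g/2, the terms of depth ≤ k are the 3 constants together with each function applied to depth-≤(k−1) tuples, so N_k = 3 + N_{k-1}^2.
  N_0 = 3
  N_1 = 3 + 3^2 = 12
  N_2 = 3 + 12^2 = 147
So there are 147 ground terms available for substitution.
The clause has 3 distinct variables (x4, x3, x2), each appearing in the body. In the free term algebra distinct substitutions yield syntactically distinct ground instances.
Number of ground instances = 147^3 = 3176523.

3176523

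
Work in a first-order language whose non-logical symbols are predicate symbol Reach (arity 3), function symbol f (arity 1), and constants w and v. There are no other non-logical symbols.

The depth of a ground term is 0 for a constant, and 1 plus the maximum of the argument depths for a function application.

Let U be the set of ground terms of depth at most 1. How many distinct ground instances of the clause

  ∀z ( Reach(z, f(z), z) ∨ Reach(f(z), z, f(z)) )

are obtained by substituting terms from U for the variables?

4

Ground terms of depth ≤ 1:
  Count level by level. With function symbols f/1, the terms of depth ≤ k are the 2 constants together with each function applied to depth-≤(k−1) tuples, so N_k = 2 + N_{k-1}.
  N_0 = 2
  N_1 = 2 + 2 = 4
  Explicitly: w, v, f(w), f(v).
So there are 4 ground terms available for substitution.
The body mentions the single quantified variable z; since ground terms form a free algebra, no two substitutions collapse to the same formula.
Number of ground instances = 4.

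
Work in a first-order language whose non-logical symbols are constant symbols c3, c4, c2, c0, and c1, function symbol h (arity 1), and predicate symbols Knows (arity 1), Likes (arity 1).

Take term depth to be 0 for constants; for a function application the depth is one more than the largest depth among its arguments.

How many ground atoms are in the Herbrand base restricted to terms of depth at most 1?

First count ground terms of depth ≤ 1.
Count level by level. With function symbols h/1, the terms of depth ≤ k are the 5 constants together with each function applied to depth-≤(k−1) tuples, so N_k = 5 + N_{k-1}.
N_0 = 5
N_1 = 5 + 5 = 10
So |H| = 10.
A ground atom is a predicate applied to a tuple of terms from H, so the count is the sum over predicates of |H|^arity:
  Knows: 10;  Likes: 10
Total ground atoms: 10 + 10 = 20.

20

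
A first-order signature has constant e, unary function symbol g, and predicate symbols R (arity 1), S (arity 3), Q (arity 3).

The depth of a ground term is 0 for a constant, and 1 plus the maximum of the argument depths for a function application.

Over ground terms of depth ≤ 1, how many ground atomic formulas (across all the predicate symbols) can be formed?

First count ground terms of depth ≤ 1.
If N_k denotes the number of depth-≤k ground terms, the 1 constant gives N_0 = 1, and each function symbol of arity r contributes N_{k-1}^r new terms at level k: N_k = 1 + N_{k-1}.
N_0 = 1
N_1 = 1 + 1 = 2
So |H| = 2.
For each predicate symbol, the number of ground atoms is |H| raised to its arity; summing:
  R: 2;  S: 2^3 = 8;  Q: 2^3 = 8
Total ground atoms: 2 + 8 + 8 = 18.

18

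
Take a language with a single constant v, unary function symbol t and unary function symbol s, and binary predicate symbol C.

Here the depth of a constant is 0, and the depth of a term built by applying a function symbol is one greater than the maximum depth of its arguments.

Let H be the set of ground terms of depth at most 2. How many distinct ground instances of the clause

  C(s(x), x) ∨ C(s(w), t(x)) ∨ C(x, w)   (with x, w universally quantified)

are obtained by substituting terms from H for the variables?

Ground terms of depth ≤ 2:
  Let N_k = |{terms of depth ≤ k}|. Then N_0 = 1 and N_k = 1 + N_{k-1} + N_{k-1} for k ≥ 1 (one summand per function symbol, arity giving the exponent).
  N_0 = 1
  N_1 = 1 + 1 + 1 = 3
  N_2 = 1 + 3 + 3 = 7
  Explicitly: v, t(v), t(t(v)), t(s(v)), s(v), s(t(v)), s(s(v)).
So there are 7 ground terms available for substitution.
The body mentions every one of the 2 quantified variables; since ground terms form a free algebra, no two substitutions collapse to the same formula.
Number of ground instances = 7^2 = 49.

49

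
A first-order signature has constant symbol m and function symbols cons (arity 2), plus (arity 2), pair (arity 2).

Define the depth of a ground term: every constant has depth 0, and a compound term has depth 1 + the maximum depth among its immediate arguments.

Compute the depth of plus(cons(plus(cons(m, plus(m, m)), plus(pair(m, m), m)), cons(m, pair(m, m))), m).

depth(plus(m, m)) = 1 + max(0, 0) = 1
depth(cons(m, plus(m, m))) = 1 + max(0, 1) = 2
depth(pair(m, m)) = 1 + max(0, 0) = 1
depth(plus(pair(m, m), m)) = 1 + max(1, 0) = 2
depth(plus(cons(m, plus(m, m)), plus(pair(m, m), m))) = 1 + max(2, 2) = 3
depth(cons(m, pair(m, m))) = 1 + max(0, 1) = 2
depth(cons(plus(cons(m, plus(m, m)), plus(pair(m, m), m)), cons(m, pair(m, m)))) = 1 + max(3, 2) = 4
depth(plus(cons(plus(cons(m, plus(m, m)), plus(pair(m, m), m)), cons(m, pair(m, m))), m)) = 1 + max(4, 0) = 5

5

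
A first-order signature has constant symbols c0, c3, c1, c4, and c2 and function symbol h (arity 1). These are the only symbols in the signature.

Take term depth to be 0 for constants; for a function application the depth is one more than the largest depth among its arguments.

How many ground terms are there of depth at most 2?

15

Let N_k = |{terms of depth ≤ k}|. Then N_0 = 5 and N_k = 5 + N_{k-1} for k ≥ 1 (one summand per function symbol, arity giving the exponent).
N_0 = 5
N_1 = 5 + 5 = 10
N_2 = 5 + 10 = 15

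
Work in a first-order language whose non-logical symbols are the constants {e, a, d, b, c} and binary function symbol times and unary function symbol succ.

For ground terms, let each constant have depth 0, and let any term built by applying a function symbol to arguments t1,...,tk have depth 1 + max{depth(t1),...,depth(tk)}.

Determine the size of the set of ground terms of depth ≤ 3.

1601495

Let N_k = |{terms of depth ≤ k}|. Then N_0 = 5 and N_k = 5 + N_{k-1}^2 + N_{k-1} for k ≥ 1 (one summand per function symbol, arity giving the exponent).
N_0 = 5
N_1 = 5 + 5^2 + 5 = 35
N_2 = 5 + 35^2 + 35 = 1265
N_3 = 5 + 1265^2 + 1265 = 1601495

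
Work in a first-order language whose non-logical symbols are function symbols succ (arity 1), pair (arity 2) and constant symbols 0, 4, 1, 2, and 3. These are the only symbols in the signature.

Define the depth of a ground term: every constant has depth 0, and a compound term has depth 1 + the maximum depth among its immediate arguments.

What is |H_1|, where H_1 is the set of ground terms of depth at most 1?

35

If N_k denotes the number of depth-≤k ground terms, the 5 constants give N_0 = 5, and each function symbol of arity r contributes N_{k-1}^r new terms at level k: N_k = 5 + N_{k-1} + N_{k-1}^2.
N_0 = 5
N_1 = 5 + 5 + 5^2 = 35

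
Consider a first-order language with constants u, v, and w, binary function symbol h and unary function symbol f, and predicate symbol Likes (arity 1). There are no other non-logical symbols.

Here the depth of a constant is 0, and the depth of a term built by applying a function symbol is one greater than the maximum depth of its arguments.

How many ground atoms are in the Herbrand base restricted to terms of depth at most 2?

243

First count ground terms of depth ≤ 2.
Count level by level. With function symbols h/2, f/1, the terms of depth ≤ k are the 3 constants together with each function applied to depth-≤(k−1) tuples, so N_k = 3 + N_{k-1}^2 + N_{k-1}.
N_0 = 3
N_1 = 3 + 3^2 + 3 = 15
N_2 = 3 + 15^2 + 15 = 243
So |H| = 243.
Each predicate of arity r yields |H|^r ground atoms (one per choice of an r-tuple from H):
  Likes: 243
Total ground atoms: 243.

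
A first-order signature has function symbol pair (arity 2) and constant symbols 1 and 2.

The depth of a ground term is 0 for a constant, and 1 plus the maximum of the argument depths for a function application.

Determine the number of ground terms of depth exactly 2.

If N_k denotes the number of depth-≤k ground terms, the 2 constants give N_0 = 2, and each function symbol of arity r contributes N_{k-1}^r new terms at level k: N_k = 2 + N_{k-1}^2.
N_0 = 2
N_1 = 2 + 2^2 = 6
N_2 = 2 + 6^2 = 38
Terms of depth exactly 2: N_2 − N_1 = 38 − 6 = 32.

32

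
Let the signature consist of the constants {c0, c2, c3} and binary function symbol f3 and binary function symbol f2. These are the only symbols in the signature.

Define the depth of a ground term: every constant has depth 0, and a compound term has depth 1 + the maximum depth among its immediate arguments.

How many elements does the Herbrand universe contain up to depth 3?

Count level by level. With function symbols f3/2, f2/2, the terms of depth ≤ k are the 3 constants together with each function applied to depth-≤(k−1) tuples, so N_k = 3 + N_{k-1}^2 + N_{k-1}^2.
N_0 = 3
N_1 = 3 + 3^2 + 3^2 = 21
N_2 = 3 + 21^2 + 21^2 = 885
N_3 = 3 + 885^2 + 885^2 = 1566453

1566453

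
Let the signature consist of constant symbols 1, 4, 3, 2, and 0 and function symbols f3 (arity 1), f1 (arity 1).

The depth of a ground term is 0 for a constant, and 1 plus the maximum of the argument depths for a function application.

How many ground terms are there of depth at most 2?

Write N_k for the number of ground terms of depth ≤ k. A term of depth ≤ k is either a constant or a function symbol applied to arguments of depth ≤ k−1, so N_k = 5 + N_{k-1} + N_{k-1}.
N_0 = 5
N_1 = 5 + 5 + 5 = 15
N_2 = 5 + 15 + 15 = 35

35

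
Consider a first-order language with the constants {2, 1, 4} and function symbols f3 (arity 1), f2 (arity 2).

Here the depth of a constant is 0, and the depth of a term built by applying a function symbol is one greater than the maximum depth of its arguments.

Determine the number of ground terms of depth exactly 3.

59052

Let N_k count ground terms of depth at most k. Each non-constant term of depth ≤ k is some function symbol applied to depth-≤(k−1) arguments, giving N_k = 3 + N_{k-1} + N_{k-1}^2.
N_0 = 3
N_1 = 3 + 3 + 3^2 = 15
N_2 = 3 + 15 + 15^2 = 243
N_3 = 3 + 243 + 243^2 = 59295
Terms of depth exactly 3: N_3 − N_2 = 59295 − 243 = 59052.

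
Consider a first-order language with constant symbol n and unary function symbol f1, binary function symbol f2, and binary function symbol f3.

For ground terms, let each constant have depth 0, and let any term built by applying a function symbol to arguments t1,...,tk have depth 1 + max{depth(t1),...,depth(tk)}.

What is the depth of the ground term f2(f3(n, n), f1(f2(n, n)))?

3

depth(f3(n, n)) = 1 + max(0, 0) = 1
depth(f2(n, n)) = 1 + max(0, 0) = 1
depth(f1(f2(n, n))) = 1 + depth(f2(n, n)) = 1 + 1 = 2
depth(f2(f3(n, n), f1(f2(n, n)))) = 1 + max(1, 2) = 3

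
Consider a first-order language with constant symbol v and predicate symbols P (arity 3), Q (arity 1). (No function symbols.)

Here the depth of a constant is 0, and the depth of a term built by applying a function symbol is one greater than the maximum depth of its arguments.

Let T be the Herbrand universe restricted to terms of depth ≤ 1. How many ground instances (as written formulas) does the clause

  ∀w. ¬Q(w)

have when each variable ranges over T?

1

Ground terms of depth ≤ 1:
  With no function symbols every ground term is a constant, so there is exactly 1 ground term at every depth bound.
  N_0 = 1
  N_1 = 1
So there is exactly 1 ground term available for substitution.
The clause has 1 distinct variable (w), which appears in the body. In the free term algebra distinct substitutions yield syntactically distinct ground instances.
Number of ground instances = 1.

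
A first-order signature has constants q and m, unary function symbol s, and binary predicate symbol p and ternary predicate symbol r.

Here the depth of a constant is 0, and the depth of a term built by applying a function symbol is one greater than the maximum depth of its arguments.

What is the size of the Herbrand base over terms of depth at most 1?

80

First count ground terms of depth ≤ 1.
Count level by level. With function symbols s/1, the terms of depth ≤ k are the 2 constants together with each function applied to depth-≤(k−1) tuples, so N_k = 2 + N_{k-1}.
N_0 = 2
N_1 = 2 + 2 = 4
Explicitly: q, m, s(q), s(m).
So |H| = 4.
A ground atom is a predicate applied to a tuple of terms from H, so the count is the sum over predicates of |H|^arity:
  p: 4^2 = 16;  r: 4^3 = 64
Total ground atoms: 16 + 64 = 80.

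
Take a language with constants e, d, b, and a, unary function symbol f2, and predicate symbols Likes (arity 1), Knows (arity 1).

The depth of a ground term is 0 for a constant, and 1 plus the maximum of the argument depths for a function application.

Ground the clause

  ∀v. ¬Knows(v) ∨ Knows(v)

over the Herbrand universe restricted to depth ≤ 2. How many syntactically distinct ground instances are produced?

12

Ground terms of depth ≤ 2:
  Let N_k count ground terms of depth at most k. Each non-constant term of depth ≤ k is some function symbol applied to depth-≤(k−1) arguments, giving N_k = 4 + N_{k-1}.
  N_0 = 4
  N_1 = 4 + 4 = 8
  N_2 = 4 + 8 = 12
So there are 12 ground terms available for substitution.
The body mentions the single quantified variable v; since ground terms form a free algebra, no two substitutions collapse to the same formula.
Number of ground instances = 12.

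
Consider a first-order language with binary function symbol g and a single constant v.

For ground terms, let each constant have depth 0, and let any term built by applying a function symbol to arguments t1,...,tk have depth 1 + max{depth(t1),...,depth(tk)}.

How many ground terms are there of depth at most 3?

Write N_k for the number of ground terms of depth ≤ k. A term of depth ≤ k is either a constant or a function symbol applied to arguments of depth ≤ k−1, so N_k = 1 + N_{k-1}^2.
N_0 = 1
N_1 = 1 + 1^2 = 2
N_2 = 1 + 2^2 = 5
N_3 = 1 + 5^2 = 26

26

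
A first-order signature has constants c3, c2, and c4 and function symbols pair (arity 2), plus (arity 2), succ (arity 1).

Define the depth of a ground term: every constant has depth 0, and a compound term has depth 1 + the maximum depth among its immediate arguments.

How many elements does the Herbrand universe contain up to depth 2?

1179

Let N_k = |{terms of depth ≤ k}|. Then N_0 = 3 and N_k = 3 + N_{k-1}^2 + N_{k-1}^2 + N_{k-1} for k ≥ 1 (one summand per function symbol, arity giving the exponent).
N_0 = 3
N_1 = 3 + 3^2 + 3^2 + 3 = 24
N_2 = 3 + 24^2 + 24^2 + 24 = 1179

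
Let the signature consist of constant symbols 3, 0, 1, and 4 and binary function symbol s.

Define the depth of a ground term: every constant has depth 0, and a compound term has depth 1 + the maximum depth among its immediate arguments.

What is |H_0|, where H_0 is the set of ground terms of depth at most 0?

4

Let N_k = |{terms of depth ≤ k}|. Then N_0 = 4 and N_k = 4 + N_{k-1}^2 for k ≥ 1 (one summand per function symbol, arity giving the exponent).
N_0 = 4
Explicitly: 3, 0, 1, 4.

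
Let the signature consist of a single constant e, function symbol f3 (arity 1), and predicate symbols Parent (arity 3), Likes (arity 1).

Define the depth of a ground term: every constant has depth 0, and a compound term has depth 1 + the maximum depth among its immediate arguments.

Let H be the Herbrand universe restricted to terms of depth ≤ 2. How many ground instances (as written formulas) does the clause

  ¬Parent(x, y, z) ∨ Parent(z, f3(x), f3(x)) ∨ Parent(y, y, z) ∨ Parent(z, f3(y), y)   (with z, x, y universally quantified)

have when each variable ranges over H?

27

Ground terms of depth ≤ 2:
  Let N_k count ground terms of depth at most k. Each non-constant term of depth ≤ k is some function symbol applied to depth-≤(k−1) arguments, giving N_k = 1 + N_{k-1}.
  N_0 = 1
  N_1 = 1 + 1 = 2
  N_2 = 1 + 2 = 3
So there are 3 ground terms available for substitution.
There are 3 variables to instantiate (z, x, y), each occurring in at least one literal, so different choices give different ground instances.
Number of ground instances = 3^3 = 27.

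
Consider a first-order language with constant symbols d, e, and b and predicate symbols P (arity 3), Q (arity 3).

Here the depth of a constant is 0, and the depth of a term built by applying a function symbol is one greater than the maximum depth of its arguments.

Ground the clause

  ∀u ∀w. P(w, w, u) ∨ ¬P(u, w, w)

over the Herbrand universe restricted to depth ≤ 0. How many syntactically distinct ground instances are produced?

Ground terms of depth ≤ 0:
  With no function symbols every ground term is a constant, so there are exactly 3 ground terms at every depth bound.
  N_0 = 3
  Explicitly: d, e, b.
So there are 3 ground terms available for substitution.
Each of u, w ranges independently over the available ground terms, and distinct assignments produce distinct instances.
Number of ground instances = 3^2 = 9.

9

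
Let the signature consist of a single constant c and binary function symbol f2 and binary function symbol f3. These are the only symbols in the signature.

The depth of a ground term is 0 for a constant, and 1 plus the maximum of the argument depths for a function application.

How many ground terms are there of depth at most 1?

3

If N_k denotes the number of depth-≤k ground terms, the 1 constant gives N_0 = 1, and each function symbol of arity r contributes N_{k-1}^r new terms at level k: N_k = 1 + N_{k-1}^2 + N_{k-1}^2.
N_0 = 1
N_1 = 1 + 1^2 + 1^2 = 3
Explicitly: c, f2(c, c), f3(c, c).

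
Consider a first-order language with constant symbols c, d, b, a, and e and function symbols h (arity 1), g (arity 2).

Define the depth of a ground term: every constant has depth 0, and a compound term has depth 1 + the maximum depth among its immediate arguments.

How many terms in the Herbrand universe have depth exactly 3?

1600230

If N_k denotes the number of depth-≤k ground terms, the 5 constants give N_0 = 5, and each function symbol of arity r contributes N_{k-1}^r new terms at level k: N_k = 5 + N_{k-1} + N_{k-1}^2.
N_0 = 5
N_1 = 5 + 5 + 5^2 = 35
N_2 = 5 + 35 + 35^2 = 1265
N_3 = 5 + 1265 + 1265^2 = 1601495
Terms of depth exactly 3: N_3 − N_2 = 1601495 − 1265 = 1600230.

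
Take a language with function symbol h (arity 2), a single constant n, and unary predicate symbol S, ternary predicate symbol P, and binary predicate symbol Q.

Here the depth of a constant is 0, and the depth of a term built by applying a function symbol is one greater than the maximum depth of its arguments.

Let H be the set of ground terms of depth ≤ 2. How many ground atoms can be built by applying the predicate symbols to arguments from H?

First count ground terms of depth ≤ 2.
Write N_k for the number of ground terms of depth ≤ k. A term of depth ≤ k is either a constant or a function symbol applied to arguments of depth ≤ k−1, so N_k = 1 + N_{k-1}^2.
N_0 = 1
N_1 = 1 + 1^2 = 2
N_2 = 1 + 2^2 = 5
So |H| = 5.
Ground atoms are formed by filling each argument slot of a predicate with a term from H, so an r-ary predicate gives |H|^r atoms:
  S: 5;  P: 5^3 = 125;  Q: 5^2 = 25
Total ground atoms: 5 + 125 + 25 = 155.

155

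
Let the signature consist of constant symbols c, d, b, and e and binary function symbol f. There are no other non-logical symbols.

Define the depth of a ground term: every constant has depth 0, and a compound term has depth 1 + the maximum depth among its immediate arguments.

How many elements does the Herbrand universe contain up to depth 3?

163220

Count level by level. With function symbols f/2, the terms of depth ≤ k are the 4 constants together with each function applied to depth-≤(k−1) tuples, so N_k = 4 + N_{k-1}^2.
N_0 = 4
N_1 = 4 + 4^2 = 20
N_2 = 4 + 20^2 = 404
N_3 = 4 + 404^2 = 163220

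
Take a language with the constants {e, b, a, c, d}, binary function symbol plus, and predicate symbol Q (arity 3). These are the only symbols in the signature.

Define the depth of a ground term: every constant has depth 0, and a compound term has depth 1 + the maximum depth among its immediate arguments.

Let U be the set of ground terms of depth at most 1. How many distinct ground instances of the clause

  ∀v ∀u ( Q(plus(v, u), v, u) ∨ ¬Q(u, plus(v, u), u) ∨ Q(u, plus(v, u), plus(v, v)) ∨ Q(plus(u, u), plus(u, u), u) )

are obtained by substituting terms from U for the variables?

Ground terms of depth ≤ 1:
  Let N_k count ground terms of depth at most k. Each non-constant term of depth ≤ k is some function symbol applied to depth-≤(k−1) arguments, giving N_k = 5 + N_{k-1}^2.
  N_0 = 5
  N_1 = 5 + 5^2 = 30
So there are 30 ground terms available for substitution.
Each of v, u ranges independently over the available ground terms, and distinct assignments produce distinct instances.
Number of ground instances = 30^2 = 900.

900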